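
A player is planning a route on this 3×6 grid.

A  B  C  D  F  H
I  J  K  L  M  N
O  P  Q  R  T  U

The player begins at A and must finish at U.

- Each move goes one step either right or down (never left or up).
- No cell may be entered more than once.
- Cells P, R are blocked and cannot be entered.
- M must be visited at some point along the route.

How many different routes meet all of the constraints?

10

A right/down-only route from A to U makes exactly 2 down-moves and 5 right-moves in some order.
With no other constraints that would be C(7,2) = 21 routes.
Split at M and multiply the segment counts (each segment already excludes blocked cells): A→M: 5; M→U: 2; product = 10.
That gives 10 routes.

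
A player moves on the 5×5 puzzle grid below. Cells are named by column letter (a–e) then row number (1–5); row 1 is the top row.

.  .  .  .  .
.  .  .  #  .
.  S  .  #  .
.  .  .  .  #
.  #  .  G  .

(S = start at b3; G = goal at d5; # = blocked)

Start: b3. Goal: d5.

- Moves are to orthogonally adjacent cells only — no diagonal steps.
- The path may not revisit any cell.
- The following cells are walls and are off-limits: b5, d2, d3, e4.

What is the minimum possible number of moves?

4

The Manhattan distance from b3 to d5 is |3−5| + |2−4| = 4, so at least 4 moves are needed.
A route of 4 moves achieves this: b3 → b4 → c4 → c5 → d5.
Since 4 matches the lower bound, it is optimal.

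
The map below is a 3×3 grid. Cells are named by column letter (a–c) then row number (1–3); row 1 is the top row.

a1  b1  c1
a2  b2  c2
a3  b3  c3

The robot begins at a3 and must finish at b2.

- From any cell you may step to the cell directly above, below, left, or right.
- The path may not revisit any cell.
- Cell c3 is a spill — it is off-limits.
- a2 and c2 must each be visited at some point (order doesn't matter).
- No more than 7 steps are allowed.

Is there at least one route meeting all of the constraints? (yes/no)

yes

One route that works: a3 → a2 → a1 → b1 → c1 → c2 → b2.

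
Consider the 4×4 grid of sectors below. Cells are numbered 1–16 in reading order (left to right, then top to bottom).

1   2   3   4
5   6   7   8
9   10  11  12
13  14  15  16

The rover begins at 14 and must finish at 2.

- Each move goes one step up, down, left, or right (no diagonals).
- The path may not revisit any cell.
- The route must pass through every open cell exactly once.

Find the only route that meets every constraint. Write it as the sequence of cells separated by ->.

Need to visit all 16 open cells exactly once, starting at 14 and ending at 2.
Cell 13 has only two open neighbours (9 and 14), so the path must pass straight through it: one of those is the cell it's entered from and the other is where it exits.
Route from 14: left to 13, up to 9, 2× right (reaching 11), down to 15, right to 16, 3× up (reaching 4), left to 3, down to 7, 2× left (reaching 5), up to 1, right to 2 — 15 moves in all.
Check: all 16 open cells covered.

14 -> 13 -> 9 -> 10 -> 11 -> 15 -> 16 -> 12 -> 8 -> 4 -> 3 -> 7 -> 6 -> 5 -> 1 -> 2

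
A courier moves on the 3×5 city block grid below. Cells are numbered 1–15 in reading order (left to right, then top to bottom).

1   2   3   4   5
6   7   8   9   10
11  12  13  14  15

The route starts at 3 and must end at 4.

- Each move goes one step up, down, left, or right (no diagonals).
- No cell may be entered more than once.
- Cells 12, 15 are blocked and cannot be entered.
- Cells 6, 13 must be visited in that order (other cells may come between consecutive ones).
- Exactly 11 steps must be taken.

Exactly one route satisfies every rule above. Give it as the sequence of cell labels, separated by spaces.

The waypoints must appear in the order 6, 13, with no cell reused.
Route from 3: left 2 to 1, down 1 to 6, right 2 to 8, down 1 to 13, right 1 to 14, up 1 to 9, right 1 to 10, up 1 to 5, left 1 to 4 — 11 moves in all.
Check: order respected (6 at step 3, 13 at step 6); 11 moves as required.

3 2 1 6 7 8 13 14 9 10 5 4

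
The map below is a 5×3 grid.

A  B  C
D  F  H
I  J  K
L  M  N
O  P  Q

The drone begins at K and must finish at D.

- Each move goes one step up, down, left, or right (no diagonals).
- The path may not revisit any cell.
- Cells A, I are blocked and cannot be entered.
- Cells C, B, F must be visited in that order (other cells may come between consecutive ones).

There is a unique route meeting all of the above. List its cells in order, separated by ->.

The waypoints must appear in the order C, B, F, with no cell reused.
Route from K: up 2 to C, left 1 to B, down 1 to F, left 1 to D — 5 moves in all.
Check: order respected (C at step 2, B at step 3, F at step 4).

K -> H -> C -> B -> F -> D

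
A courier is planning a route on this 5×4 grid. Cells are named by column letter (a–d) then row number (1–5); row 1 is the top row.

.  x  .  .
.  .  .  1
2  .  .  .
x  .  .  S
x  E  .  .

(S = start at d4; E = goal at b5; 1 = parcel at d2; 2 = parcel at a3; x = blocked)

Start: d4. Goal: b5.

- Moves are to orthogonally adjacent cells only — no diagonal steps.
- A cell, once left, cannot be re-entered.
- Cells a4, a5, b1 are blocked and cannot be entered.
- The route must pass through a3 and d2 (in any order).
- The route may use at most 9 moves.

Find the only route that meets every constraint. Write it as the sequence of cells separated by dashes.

Any route must reach a3 and d2 and still end at b5 within 9 moves, so the order of the required stops is forced.
Route from d4: up 2 to d2, left 3 to a2, down 1 to a3, right 1 to b3, down 2 to b5 — 9 moves in all.
Check: all required cells visited; 9 ≤ 9 moves.

d4 - d3 - d2 - c2 - b2 - a2 - a3 - b3 - b4 - b5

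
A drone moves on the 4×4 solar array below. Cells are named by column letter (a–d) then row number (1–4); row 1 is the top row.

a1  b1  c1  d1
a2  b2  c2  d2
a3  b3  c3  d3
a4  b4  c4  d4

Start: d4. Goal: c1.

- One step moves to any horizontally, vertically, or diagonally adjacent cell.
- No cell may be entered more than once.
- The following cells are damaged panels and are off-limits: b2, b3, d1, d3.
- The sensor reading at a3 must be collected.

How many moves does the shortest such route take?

6

Any route passes through a3 somewhere between d4 and c1. Summing Chebyshev distances along the two legs (d4 → a3 → c1) gives a lower bound of 3 + 2 = 5 moves.
That bound ignores the blocked cells. Measuring each leg by the fewest moves that actually steer around them (d4→a3: 3; a3→c1: 3) raises the lower bound to 6.
A route of 6 moves exists: d4 → c3 → b4 → a3 → a2 → b1 → c1.
Since 6 matches that lower bound, it is optimal.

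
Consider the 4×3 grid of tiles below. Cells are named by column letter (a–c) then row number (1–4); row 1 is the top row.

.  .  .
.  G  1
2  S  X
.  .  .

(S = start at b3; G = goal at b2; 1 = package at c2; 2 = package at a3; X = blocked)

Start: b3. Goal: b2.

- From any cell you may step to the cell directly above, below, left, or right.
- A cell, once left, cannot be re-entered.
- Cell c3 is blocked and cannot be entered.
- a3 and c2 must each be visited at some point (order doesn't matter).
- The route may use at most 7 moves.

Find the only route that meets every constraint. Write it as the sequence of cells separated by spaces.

b3 a3 a2 a1 b1 c1 c2 b2

The budget equals the shortest possible length, so every move has to be on a shortest route through the required cells.
Route from b3: left to a3, 2× up (reaching a1), 2× right (reaching c1), down to c2, left to b2 — 7 moves in all.
Check: all required cells visited; 7 ≤ 7 moves.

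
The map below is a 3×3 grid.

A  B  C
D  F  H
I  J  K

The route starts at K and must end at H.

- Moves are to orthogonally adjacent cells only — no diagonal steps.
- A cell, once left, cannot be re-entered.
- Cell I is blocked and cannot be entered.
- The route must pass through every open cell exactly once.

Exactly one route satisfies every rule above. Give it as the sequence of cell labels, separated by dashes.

K - J - F - D - A - B - C - H

Need to visit all 8 open cells exactly once, starting at K and ending at H.
Route from K: left 1 to J, up 1 to F, left 1 to D, up 1 to A, right 2 to C, down 1 to H — 7 moves in all.
Check: all 8 open cells covered.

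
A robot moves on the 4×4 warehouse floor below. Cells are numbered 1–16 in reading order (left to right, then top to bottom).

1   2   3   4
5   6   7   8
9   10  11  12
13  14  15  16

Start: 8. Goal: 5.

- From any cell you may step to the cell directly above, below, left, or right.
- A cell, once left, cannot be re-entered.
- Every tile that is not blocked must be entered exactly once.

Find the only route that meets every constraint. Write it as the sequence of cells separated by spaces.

Need to visit all 16 open cells exactly once, starting at 8 and ending at 5.
Cell 1 has only two open neighbours (5 and 2), so the path must pass straight through it: one of those is the cell it's entered from and the other is where it exits.
Route from 8: up 1 to 4, left 1 to 3, down 2 to 11, right 1 to 12, down 1 to 16, left 3 to 13, up 1 to 9, right 1 to 10, up 2 to 2, left 1 to 1, down 1 to 5 — 15 moves in all.
Check: all 16 open cells covered.

8 4 3 7 11 12 16 15 14 13 9 10 6 2 1 5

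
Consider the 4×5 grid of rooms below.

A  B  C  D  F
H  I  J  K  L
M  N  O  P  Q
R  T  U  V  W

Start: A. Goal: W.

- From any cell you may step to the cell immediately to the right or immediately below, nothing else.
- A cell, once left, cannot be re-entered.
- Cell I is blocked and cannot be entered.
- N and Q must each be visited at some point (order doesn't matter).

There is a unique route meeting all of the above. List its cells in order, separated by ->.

A -> H -> M -> N -> O -> P -> Q -> W

Moves only go right or down, so the column and row indices never decrease.
Route from A: down 2 to M, right 4 to Q, down 1 to W — 7 moves in all.
Check: all required cells visited.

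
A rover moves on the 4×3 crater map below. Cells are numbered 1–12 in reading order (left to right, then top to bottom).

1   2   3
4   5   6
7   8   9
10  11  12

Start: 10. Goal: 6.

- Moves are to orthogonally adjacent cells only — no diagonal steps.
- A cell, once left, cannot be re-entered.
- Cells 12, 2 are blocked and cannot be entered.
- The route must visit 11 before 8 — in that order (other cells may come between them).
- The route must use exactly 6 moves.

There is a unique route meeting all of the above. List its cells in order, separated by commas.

The waypoints must appear in the order 11, 8, with no cell reused.
Route from 10: right 1 to 11, up 1 to 8, left 1 to 7, up 1 to 4, right 2 to 6 — 6 moves in all.
Check: order respected (11 at step 1, 8 at step 2); 6 moves as required.

10, 11, 8, 7, 4, 5, 6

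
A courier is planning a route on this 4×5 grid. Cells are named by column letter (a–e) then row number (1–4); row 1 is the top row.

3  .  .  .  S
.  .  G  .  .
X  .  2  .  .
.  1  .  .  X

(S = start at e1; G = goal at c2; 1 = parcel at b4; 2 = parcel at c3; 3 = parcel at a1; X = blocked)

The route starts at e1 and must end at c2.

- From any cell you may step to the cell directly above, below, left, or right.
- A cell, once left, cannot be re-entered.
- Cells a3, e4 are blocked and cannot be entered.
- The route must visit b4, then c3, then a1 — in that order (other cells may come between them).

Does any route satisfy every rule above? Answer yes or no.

no

Ignoring the required order, 12 revisit-free routes from e1 to c2 pass through all of b4, c3, and a1; the waypoint orders that occur are a1 → b4 → c3 (7); c3 → b4 → a1 (5) — never b4 → c3 → a1.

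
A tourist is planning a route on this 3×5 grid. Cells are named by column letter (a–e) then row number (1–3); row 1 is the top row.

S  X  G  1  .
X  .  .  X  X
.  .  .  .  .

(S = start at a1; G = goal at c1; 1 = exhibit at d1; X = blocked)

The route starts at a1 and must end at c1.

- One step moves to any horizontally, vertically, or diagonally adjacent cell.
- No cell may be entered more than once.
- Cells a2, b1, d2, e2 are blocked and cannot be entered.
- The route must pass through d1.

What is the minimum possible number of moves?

4

Any route passes through d1 somewhere between a1 and c1. Summing Chebyshev distances along the two legs (a1 → d1 → c1) gives a lower bound of 3 + 1 = 4 moves.
A route of 4 moves achieves this: a1 → b2 → c2 → d1 → c1.
Since 4 matches the lower bound, it is optimal.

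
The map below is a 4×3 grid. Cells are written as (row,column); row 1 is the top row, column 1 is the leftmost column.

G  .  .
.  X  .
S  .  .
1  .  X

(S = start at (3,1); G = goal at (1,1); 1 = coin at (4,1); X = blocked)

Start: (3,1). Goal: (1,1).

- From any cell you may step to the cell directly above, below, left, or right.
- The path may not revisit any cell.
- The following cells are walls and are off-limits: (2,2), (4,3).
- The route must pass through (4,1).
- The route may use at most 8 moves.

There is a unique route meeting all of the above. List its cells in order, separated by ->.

(3,1) -> (4,1) -> (4,2) -> (3,2) -> (3,3) -> (2,3) -> (1,3) -> (1,2) -> (1,1)

The budget equals the shortest possible length, so every move has to be on a shortest route through the required cells.
Route from (3,1): down 1 to (4,1), right 1 to (4,2), up 1 to (3,2), right 1 to (3,3), up 2 to (1,3), left 2 to (1,1) — 8 moves in all.
Check: all required cells visited; 8 ≤ 8 moves.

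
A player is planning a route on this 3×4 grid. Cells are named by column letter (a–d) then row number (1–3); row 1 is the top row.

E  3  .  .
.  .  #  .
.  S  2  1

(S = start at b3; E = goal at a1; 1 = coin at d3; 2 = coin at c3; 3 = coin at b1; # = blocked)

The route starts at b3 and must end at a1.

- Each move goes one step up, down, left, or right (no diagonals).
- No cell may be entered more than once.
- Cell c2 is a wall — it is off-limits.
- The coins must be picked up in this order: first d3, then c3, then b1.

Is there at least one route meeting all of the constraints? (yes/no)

no

Ignoring the required order, 2 revisit-free routes from b3 to a1 pass through all of d3, c3, and b1; the waypoint orders that occur are c3 → d3 → b1 (2) — never d3 → c3 → b1.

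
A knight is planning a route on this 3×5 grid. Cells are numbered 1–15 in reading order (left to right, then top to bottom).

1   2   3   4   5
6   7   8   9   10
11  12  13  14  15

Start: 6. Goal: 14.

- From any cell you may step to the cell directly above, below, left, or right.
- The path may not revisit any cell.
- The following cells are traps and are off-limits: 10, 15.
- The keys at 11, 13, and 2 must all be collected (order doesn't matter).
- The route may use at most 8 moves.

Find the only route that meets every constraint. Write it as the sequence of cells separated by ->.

Any route must reach 11, 13, and 2 and still end at 14 within 8 moves, so the order of the required stops is forced.
Route from 6: down 1 to 11, right 1 to 12, up 2 to 2, right 1 to 3, down 2 to 13, right 1 to 14 — 8 moves in all.
Check: all required cells visited; 8 ≤ 8 moves.

6 -> 11 -> 12 -> 7 -> 2 -> 3 -> 8 -> 13 -> 14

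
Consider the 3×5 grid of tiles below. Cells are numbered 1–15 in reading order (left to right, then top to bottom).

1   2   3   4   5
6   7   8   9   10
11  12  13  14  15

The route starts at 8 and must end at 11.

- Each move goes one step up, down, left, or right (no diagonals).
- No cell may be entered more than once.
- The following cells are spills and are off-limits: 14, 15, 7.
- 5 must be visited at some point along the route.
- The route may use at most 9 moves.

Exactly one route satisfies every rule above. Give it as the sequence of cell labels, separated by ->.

Any route must reach 5 and still end at 11 within 9 moves, so the order of the required stops is forced.
Route from 8: right 2 to 10, up 1 to 5, left 4 to 1, down 2 to 11 — 9 moves in all.
Check: all required cells visited; 9 ≤ 9 moves.

8 -> 9 -> 10 -> 5 -> 4 -> 3 -> 2 -> 1 -> 6 -> 11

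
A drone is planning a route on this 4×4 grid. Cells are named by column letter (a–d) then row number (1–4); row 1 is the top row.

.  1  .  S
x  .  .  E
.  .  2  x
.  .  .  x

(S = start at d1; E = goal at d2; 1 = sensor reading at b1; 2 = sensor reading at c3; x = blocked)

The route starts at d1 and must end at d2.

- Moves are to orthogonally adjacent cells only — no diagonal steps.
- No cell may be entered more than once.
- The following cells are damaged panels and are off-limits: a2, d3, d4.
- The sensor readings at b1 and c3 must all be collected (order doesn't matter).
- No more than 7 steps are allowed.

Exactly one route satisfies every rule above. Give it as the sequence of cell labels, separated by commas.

d1, c1, b1, b2, b3, c3, c2, d2

The 7-move cap with required stops at b1, c3 leaves no slack for detours.
Route from d1: 2× left (reaching b1), 2× down (reaching b3), right to c3, up to c2, right to d2 — 7 moves in all.
Check: all required cells visited; 7 ≤ 7 moves.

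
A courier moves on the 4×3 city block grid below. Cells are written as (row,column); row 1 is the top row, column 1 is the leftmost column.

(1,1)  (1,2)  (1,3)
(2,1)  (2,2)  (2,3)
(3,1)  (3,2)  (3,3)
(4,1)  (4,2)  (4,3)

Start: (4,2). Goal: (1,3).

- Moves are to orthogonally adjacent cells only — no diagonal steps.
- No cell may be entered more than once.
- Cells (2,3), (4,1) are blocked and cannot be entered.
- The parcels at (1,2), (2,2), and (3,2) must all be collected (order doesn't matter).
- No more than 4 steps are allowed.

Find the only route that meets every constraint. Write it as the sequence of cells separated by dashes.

The 4-move cap with required stops at (1,2), (2,2), (3,2) leaves no slack for detours.
Route from (4,2): up 3 to (1,2), right 1 to (1,3) — 4 moves in all.
Check: all required cells visited; 4 ≤ 4 moves.

(4,2) - (3,2) - (2,2) - (1,2) - (1,3)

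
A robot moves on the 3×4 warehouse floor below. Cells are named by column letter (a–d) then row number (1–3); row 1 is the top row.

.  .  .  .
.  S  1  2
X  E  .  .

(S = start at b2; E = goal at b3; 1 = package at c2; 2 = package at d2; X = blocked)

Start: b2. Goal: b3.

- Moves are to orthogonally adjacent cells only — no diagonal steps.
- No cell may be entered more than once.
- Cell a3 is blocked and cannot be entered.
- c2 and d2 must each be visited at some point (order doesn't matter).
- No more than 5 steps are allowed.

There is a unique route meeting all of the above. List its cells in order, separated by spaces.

b2 c2 d2 d3 c3 b3

The budget equals the shortest possible length, so every move has to be on a shortest route through the required cells.
Route from b2: right 2 to d2, down 1 to d3, left 2 to b3 — 5 moves in all.
Check: all required cells visited; 5 ≤ 5 moves.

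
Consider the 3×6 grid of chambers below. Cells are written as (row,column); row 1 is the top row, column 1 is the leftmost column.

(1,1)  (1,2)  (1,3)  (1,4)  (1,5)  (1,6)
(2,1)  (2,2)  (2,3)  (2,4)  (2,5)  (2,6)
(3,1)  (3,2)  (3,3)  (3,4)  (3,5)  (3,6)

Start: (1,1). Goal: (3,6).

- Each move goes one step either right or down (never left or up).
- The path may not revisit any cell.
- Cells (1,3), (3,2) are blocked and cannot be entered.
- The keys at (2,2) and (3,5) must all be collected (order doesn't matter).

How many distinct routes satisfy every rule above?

A right/down-only route from (1,1) to (3,6) makes exactly 2 down-moves and 5 right-moves in some order.
With no other constraints that would be C(7,2) = 21 routes.
A monotone route can only reach the required cells in the order (2,2), (3,5), so split there and multiply the segment counts (each segment already excludes blocked cells): (1,1)→(2,2): 2; (2,2)→(3,5): 3; (3,5)→(3,6): 1; product = 6.
That gives 6 routes.

6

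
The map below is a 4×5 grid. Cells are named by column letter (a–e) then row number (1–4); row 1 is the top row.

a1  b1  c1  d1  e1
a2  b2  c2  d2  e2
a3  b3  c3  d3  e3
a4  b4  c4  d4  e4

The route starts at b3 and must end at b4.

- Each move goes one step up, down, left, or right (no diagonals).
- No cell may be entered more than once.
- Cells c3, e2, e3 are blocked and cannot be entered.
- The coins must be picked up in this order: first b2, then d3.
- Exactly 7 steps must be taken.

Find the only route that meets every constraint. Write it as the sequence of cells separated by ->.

The waypoints must appear in the order b2, d3, with no cell reused.
Route from b3: up to b2, 2× right (reaching d2), 2× down (reaching d4), 2× left (reaching b4) — 7 moves in all.
Check: order respected (b2 at step 1, d3 at step 4); 7 moves as required.

b3 -> b2 -> c2 -> d2 -> d3 -> d4 -> c4 -> b4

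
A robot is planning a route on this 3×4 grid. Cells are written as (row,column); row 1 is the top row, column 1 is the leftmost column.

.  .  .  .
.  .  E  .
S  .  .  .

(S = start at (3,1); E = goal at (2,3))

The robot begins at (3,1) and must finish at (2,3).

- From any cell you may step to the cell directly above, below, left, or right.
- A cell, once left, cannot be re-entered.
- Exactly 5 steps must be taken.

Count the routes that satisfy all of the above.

6

Need simple routes of exactly 5 moves from (3,1) to (2,3) (Manhattan distance 3, so 1 moves are spent on a detour and 1 undoing it).
Enumerating: (3,1) (2,1) (1,1) (1,2) (2,2) (2,3) | (3,1) (2,1) (1,1) (1,2) (1,3) (2,3) | (3,1) (2,1) (2,2) (1,2) (1,3) (2,3) | (3,1) (2,1) (2,2) (3,2) (3,3) (2,3) | (3,1) (3,2) (2,2) (1,2) (1,3) (2,3) | (3,1) (3,2) (3,3) (3,4) (2,4) (2,3).
That gives 6 routes.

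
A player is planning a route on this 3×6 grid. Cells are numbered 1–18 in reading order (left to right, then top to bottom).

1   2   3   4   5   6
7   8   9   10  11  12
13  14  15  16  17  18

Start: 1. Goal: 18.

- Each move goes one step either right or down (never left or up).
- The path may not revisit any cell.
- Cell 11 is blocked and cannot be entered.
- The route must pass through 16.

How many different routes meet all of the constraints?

A right/down-only route from 1 to 18 makes exactly 2 down-moves and 5 right-moves in some order.
With no other constraints that would be C(7,2) = 21 routes.
Split at 16 and multiply the segment counts (each segment already excludes blocked cells): 1→16: 10; 16→18: 1; product = 10.
That gives 10 routes.

10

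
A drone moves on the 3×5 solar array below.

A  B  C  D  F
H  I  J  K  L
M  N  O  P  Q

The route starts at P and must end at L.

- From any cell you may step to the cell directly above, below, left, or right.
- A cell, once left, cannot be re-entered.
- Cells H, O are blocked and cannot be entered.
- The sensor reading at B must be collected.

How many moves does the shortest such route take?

8

Any route passes through B somewhere between P and L. Summing Manhattan distances along the two legs (P → B → L) gives a lower bound of 4 + 4 = 8 moves.
A route of 8 moves achieves this: P → K → J → I → B → C → D → F → L.
Since 8 matches the lower bound, it is optimal.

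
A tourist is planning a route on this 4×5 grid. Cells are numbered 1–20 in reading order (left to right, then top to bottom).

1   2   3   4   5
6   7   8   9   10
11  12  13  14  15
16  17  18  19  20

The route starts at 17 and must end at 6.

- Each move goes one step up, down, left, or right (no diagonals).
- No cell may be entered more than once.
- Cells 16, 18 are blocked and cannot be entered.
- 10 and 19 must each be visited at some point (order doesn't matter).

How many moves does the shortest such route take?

Any route passes through 10 and 19 in some order between 17 and 6. Summing Manhattan distances along each leg and taking the cheapest ordering (17 → 19 → 10 → 6) gives a lower bound of 2 + 3 + 4 = 9 moves.
That bound ignores the blocked cells. Measuring each leg by the fewest moves that actually steer around them (17→19: 4; 19→10: 3; 10→6: 4) raises the lower bound to 11.
A route of 11 moves exists: 17 → 12 → 13 → 14 → 19 → 20 → 15 → 10 → 9 → 8 → 7 → 6.
Since 11 matches that lower bound, it is optimal.

11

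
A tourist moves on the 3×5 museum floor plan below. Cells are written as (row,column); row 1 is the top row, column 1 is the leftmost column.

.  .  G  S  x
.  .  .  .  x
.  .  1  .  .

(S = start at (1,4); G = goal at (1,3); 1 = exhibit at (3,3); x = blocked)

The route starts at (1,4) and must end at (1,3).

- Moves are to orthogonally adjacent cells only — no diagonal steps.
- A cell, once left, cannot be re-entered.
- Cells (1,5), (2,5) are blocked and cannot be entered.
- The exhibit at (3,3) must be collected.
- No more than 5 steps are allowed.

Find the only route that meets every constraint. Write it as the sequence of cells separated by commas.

The budget equals the shortest possible length, so every move has to be on a shortest route through the required cells.
Route from (1,4): down 2 to (3,4), left 1 to (3,3), up 2 to (1,3) — 5 moves in all.
Check: all required cells visited; 5 ≤ 5 moves.

(1,4), (2,4), (3,4), (3,3), (2,3), (1,3)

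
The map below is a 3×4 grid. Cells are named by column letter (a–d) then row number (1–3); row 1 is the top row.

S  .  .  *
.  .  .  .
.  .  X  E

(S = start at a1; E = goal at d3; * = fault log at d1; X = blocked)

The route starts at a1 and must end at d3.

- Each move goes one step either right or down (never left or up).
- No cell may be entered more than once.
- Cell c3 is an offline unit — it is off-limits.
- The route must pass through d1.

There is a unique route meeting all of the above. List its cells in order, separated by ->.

a1 -> b1 -> c1 -> d1 -> d2 -> d3

Moves only go right or down, so the column and row indices never decrease.
Route from a1: 3× right (reaching d1), 2× down (reaching d3) — 5 moves in all.
Check: all required cells visited.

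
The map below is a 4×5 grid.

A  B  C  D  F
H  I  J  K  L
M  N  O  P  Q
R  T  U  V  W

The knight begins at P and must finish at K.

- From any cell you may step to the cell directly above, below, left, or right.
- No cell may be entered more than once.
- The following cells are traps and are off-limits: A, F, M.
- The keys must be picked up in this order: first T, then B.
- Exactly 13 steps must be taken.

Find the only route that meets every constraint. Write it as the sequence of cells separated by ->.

P -> Q -> W -> V -> U -> T -> N -> O -> J -> I -> B -> C -> D -> K

The waypoints must appear in the order T, B, with no cell reused.
Route from P: right 1 to Q, down 1 to W, left 3 to T, up 1 to N, right 1 to O, up 1 to J, left 1 to I, up 1 to B, right 2 to D, down 1 to K — 13 moves in all.
Check: order respected (T at step 5, B at step 10); 13 moves as required.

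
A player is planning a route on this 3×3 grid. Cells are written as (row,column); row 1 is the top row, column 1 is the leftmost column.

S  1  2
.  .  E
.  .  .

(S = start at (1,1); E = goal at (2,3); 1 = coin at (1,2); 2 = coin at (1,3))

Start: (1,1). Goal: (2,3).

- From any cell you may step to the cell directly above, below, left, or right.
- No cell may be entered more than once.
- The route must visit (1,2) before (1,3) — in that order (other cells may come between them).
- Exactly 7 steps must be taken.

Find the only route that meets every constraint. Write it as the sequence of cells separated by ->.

(1,1) -> (2,1) -> (3,1) -> (3,2) -> (2,2) -> (1,2) -> (1,3) -> (2,3)

The waypoints must appear in the order (1,2), (1,3), with no cell reused.
Route from (1,1): 2× down (reaching (3,1)), right to (3,2), 2× up (reaching (1,2)), right to (1,3), down to (2,3) — 7 moves in all.
Check: order respected (1 at step 5, 2 at step 6); 7 moves as required.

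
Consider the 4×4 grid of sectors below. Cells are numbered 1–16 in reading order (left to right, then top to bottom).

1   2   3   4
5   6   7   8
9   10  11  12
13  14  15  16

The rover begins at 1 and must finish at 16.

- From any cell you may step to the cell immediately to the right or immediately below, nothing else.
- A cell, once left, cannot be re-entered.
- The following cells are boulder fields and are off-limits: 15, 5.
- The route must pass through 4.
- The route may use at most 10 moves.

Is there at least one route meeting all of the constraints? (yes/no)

One route that works: 1 → 2 → 3 → 4 → 8 → 12 → 16.

yes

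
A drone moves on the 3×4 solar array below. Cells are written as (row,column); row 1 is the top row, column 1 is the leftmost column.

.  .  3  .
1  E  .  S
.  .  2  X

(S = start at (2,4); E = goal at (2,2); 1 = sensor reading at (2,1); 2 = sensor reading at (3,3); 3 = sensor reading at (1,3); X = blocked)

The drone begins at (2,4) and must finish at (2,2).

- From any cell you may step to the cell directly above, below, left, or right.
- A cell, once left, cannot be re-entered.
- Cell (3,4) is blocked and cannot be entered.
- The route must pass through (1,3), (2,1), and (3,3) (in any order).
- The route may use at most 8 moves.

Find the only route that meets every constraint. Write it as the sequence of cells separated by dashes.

(2,4) - (1,4) - (1,3) - (2,3) - (3,3) - (3,2) - (3,1) - (2,1) - (2,2)

The 8-move cap with required stops at (1,3), (2,1), (3,3) leaves no slack for detours.
Route from (2,4): up to (1,4), left to (1,3), 2× down (reaching (3,3)), 2× left (reaching (3,1)), up to (2,1), right to (2,2) — 8 moves in all.
Check: all required cells visited; 8 ≤ 8 moves.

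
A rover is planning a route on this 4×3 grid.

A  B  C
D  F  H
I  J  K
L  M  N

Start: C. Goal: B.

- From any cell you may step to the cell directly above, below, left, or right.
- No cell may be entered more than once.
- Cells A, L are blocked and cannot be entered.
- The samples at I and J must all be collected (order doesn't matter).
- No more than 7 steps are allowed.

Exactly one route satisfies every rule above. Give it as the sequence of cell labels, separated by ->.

The 7-move cap with required stops at I, J leaves no slack for detours.
Route from C: 2× down (reaching K), 2× left (reaching I), up to D, right to F, up to B — 7 moves in all.
Check: all required cells visited; 7 ≤ 7 moves.

C -> H -> K -> J -> I -> D -> F -> B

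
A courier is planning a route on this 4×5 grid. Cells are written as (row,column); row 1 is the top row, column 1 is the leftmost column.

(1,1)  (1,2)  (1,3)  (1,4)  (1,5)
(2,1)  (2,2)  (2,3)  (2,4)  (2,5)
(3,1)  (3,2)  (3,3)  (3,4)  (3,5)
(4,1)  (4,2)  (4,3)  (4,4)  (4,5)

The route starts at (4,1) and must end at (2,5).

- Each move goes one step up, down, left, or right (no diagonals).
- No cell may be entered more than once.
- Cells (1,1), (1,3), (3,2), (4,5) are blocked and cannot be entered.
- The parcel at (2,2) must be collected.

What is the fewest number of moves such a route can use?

Any route passes through (2,2) somewhere between (4,1) and (2,5). Summing Manhattan distances along the two legs ((4,1) → (2,2) → (2,5)) gives a lower bound of 3 + 3 = 6 moves.
A route of 6 moves achieves this: (4,1) → (3,1) → (2,1) → (2,2) → (2,3) → (2,4) → (2,5).
Since 6 matches the lower bound, it is optimal.

6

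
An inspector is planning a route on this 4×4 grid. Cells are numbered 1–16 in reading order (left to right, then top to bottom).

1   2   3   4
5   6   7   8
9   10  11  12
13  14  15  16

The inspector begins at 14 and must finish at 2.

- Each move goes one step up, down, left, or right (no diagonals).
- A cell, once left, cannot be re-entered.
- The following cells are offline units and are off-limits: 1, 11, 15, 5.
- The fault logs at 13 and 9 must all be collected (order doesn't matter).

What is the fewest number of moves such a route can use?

5

Any route passes through 13 and 9 in some order between 14 and 2. Summing Manhattan distances along each leg and taking the cheapest ordering (14 → 13 → 9 → 2) gives a lower bound of 1 + 1 + 3 = 5 moves.
A route of 5 moves achieves this: 14 → 13 → 9 → 10 → 6 → 2.
Since 5 matches the lower bound, it is optimal.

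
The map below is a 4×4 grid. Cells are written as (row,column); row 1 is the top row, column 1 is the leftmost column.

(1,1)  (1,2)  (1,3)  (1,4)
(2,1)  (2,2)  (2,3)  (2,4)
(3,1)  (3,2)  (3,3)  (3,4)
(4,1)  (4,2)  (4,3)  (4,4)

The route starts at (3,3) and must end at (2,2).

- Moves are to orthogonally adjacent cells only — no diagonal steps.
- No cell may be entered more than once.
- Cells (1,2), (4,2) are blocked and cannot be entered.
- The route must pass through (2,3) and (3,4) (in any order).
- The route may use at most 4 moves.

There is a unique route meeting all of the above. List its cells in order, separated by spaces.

The 4-move cap with required stops at (2,3), (3,4) leaves no slack for detours.
Route from (3,3): right 1 to (3,4), up 1 to (2,4), left 2 to (2,2) — 4 moves in all.
Check: all required cells visited; 4 ≤ 4 moves.

(3,3) (3,4) (2,4) (2,3) (2,2)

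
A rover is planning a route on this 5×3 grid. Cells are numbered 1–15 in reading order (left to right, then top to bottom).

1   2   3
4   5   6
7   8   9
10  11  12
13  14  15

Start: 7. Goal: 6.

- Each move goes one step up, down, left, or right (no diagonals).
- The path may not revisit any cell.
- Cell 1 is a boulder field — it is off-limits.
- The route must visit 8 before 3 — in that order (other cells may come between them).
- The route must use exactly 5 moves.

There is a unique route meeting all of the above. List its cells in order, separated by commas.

The waypoints must appear in the order 8, 3, with no cell reused.
Route from 7: right 1 to 8, up 2 to 2, right 1 to 3, down 1 to 6 — 5 moves in all.
Check: order respected (8 at step 1, 3 at step 4); 5 moves as required.

7, 8, 5, 2, 3, 6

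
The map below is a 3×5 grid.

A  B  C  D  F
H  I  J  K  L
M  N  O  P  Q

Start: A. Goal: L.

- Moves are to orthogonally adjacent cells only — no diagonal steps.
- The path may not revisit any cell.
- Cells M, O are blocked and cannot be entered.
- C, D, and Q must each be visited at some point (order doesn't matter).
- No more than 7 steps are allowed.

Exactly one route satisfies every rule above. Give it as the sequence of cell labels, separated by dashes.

A - B - C - D - K - P - Q - L

The 7-move cap with required stops at C, D, Q leaves no slack for detours.
Route from A: 3× right (reaching D), 2× down (reaching P), right to Q, up to L — 7 moves in all.
Check: all required cells visited; 7 ≤ 7 moves.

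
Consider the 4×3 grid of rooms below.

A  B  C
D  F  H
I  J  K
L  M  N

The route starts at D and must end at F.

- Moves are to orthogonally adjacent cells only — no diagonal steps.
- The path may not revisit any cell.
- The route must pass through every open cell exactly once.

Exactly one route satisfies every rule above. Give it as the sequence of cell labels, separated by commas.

Need to visit all 12 open cells exactly once, starting at D and ending at F.
Cell A has only two open neighbours (D and B), so the path must pass straight through it: one of those is the cell it's entered from and the other is where it exits.
Route from D: up to A, 2× right (reaching C), 3× down (reaching N), 2× left (reaching L), up to I, right to J, up to F — 11 moves in all.
Check: all 12 open cells covered.

D, A, B, C, H, K, N, M, L, I, J, F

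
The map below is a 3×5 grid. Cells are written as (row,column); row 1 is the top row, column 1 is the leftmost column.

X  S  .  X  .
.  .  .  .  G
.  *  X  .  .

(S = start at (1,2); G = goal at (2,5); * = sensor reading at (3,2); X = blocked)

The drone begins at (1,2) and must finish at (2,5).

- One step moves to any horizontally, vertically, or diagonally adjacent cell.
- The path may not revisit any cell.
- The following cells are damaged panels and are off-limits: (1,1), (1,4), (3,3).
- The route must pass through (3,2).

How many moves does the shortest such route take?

5

Any route passes through (3,2) somewhere between (1,2) and (2,5). Summing Chebyshev distances along the two legs ((1,2) → (3,2) → (2,5)) gives a lower bound of 2 + 3 = 5 moves.
A route of 5 moves achieves this: (1,2) → (2,1) → (3,2) → (2,3) → (2,4) → (2,5).
Since 5 matches the lower bound, it is optimal.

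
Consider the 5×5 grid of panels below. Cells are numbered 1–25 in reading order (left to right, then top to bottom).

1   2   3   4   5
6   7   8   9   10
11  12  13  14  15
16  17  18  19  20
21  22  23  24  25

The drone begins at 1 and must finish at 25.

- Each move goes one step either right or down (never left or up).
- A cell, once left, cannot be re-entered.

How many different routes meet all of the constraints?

A right/down-only route from 1 to 25 makes exactly 4 down-moves and 4 right-moves in some order.
With no other constraints that would be C(8,4) = 70 routes.
That gives 70 routes.

70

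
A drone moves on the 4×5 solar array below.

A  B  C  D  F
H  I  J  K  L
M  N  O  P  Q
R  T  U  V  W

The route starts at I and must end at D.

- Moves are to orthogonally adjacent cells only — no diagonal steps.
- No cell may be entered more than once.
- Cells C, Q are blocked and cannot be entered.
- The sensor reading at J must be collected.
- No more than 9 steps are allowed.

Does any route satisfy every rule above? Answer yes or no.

yes

One route that works: I → J → K → D.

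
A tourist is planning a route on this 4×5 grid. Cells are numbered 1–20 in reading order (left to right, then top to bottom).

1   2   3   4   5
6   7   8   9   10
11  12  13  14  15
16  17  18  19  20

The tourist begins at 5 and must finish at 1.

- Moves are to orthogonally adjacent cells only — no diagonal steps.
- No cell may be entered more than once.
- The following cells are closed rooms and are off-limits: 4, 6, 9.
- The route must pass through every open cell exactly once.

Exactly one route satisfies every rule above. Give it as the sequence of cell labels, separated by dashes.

5 - 10 - 15 - 20 - 19 - 14 - 13 - 18 - 17 - 16 - 11 - 12 - 7 - 8 - 3 - 2 - 1

Need to visit all 17 open cells exactly once, starting at 5 and ending at 1.
Cell 3 has only two open neighbours (8 and 2), so the path must pass straight through it: one of those is the cell it's entered from and the other is where it exits.
Route from 5: 3× down (reaching 20), left to 19, up to 14, left to 13, down to 18, 2× left (reaching 16), up to 11, right to 12, up to 7, right to 8, up to 3, 2× left (reaching 1) — 16 moves in all.
Check: all 17 open cells covered.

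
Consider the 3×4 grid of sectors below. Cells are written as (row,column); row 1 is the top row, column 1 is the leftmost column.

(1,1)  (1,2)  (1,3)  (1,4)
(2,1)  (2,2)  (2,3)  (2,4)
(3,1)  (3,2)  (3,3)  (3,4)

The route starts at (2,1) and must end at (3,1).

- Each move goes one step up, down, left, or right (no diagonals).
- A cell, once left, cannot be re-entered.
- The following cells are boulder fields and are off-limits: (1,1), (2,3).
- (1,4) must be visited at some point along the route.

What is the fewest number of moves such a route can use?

Any route passes through (1,4) somewhere between (2,1) and (3,1). Summing Manhattan distances along the two legs ((2,1) → (1,4) → (3,1)) gives a lower bound of 4 + 5 = 9 moves.
A route of 9 moves achieves this: (2,1) → (2,2) → (1,2) → (1,3) → (1,4) → (2,4) → (3,4) → (3,3) → (3,2) → (3,1).
Since 9 matches the lower bound, it is optimal.

9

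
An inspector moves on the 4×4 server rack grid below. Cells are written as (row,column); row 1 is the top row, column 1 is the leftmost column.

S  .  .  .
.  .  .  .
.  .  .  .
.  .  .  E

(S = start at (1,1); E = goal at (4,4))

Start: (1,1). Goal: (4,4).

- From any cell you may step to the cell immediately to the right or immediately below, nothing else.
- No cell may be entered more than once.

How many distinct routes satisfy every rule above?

A right/down-only route from (1,1) to (4,4) makes exactly 3 down-moves and 3 right-moves in some order.
With no other constraints that would be C(6,3) = 20 routes.
That gives 20 routes.

20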